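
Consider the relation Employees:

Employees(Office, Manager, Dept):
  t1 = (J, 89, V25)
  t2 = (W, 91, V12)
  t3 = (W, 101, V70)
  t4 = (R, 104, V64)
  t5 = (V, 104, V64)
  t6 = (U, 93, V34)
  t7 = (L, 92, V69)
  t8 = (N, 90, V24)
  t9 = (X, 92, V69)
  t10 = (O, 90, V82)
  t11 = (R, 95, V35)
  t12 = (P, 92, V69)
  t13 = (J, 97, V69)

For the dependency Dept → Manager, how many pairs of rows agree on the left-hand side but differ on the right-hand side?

Dept=V64: all 2 rows agree on Manager — 0 pairs.
Dept=V69: violating pairs (7,13), (9,13), (12,13) — 3 pairs.

3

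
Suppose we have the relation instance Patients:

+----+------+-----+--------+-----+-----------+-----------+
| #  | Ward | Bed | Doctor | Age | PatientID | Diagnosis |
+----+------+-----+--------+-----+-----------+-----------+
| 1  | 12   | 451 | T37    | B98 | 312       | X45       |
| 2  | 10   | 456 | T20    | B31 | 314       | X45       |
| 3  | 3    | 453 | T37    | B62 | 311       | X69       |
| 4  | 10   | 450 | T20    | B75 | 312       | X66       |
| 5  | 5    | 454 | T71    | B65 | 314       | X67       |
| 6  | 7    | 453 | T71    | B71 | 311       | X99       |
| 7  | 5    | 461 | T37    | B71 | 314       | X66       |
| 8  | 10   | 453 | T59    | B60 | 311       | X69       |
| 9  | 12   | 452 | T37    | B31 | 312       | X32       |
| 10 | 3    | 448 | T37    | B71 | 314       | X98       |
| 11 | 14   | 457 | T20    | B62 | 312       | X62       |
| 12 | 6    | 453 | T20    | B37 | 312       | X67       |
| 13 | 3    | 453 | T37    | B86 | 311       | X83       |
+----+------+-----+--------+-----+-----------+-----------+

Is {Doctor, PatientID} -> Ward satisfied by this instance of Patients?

No

(Doctor=T37, PatientID=312): rows 1, 9 → Ward = 12, 12 ✓
(Doctor=T20, PatientID=314): row 2 → Ward = 10 ✓
(Doctor=T37, PatientID=311): rows 3, 13 → Ward = 3, 3 ✓
(Doctor=T20, PatientID=312): rows 4, 11, 12 → Ward takes values {10, 14, 6} — violation
(Doctor=T71, PatientID=314): row 5 → Ward = 5 ✓
(Doctor=T71, PatientID=311): row 6 → Ward = 7 ✓
(Doctor=T37, PatientID=314): rows 7, 10 → Ward takes values {5, 3} — violation
(Doctor=T59, PatientID=311): row 8 → Ward = 10 ✓
Two rows agree on {Doctor, PatientID} but differ on Ward, so {Doctor, PatientID} -> Ward does not hold.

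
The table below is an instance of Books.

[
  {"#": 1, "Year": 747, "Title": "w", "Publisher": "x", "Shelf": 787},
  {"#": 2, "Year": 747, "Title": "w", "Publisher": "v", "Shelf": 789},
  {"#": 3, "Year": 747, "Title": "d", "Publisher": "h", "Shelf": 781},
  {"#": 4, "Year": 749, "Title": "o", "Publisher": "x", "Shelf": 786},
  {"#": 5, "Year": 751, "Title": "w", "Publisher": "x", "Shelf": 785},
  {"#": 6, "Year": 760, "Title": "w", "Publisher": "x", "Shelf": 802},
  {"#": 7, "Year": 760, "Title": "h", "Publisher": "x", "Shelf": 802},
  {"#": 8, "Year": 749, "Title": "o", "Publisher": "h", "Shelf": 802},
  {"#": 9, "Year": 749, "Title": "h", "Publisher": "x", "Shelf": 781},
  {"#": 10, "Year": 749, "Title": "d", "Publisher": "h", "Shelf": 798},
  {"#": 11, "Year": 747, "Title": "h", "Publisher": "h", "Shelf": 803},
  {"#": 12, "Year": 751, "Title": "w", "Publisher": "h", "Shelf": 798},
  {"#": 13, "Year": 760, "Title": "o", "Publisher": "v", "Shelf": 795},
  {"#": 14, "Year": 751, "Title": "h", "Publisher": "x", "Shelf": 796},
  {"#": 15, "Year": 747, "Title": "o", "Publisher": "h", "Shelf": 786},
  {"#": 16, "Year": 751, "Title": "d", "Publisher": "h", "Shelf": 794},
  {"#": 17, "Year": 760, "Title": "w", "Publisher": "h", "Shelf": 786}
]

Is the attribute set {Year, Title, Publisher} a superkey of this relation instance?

Yes

All 17 rows have distinct {Year, Title, Publisher} values, so {Year, Title, Publisher} → (all attributes) holds and {Year, Title, Publisher} is a superkey.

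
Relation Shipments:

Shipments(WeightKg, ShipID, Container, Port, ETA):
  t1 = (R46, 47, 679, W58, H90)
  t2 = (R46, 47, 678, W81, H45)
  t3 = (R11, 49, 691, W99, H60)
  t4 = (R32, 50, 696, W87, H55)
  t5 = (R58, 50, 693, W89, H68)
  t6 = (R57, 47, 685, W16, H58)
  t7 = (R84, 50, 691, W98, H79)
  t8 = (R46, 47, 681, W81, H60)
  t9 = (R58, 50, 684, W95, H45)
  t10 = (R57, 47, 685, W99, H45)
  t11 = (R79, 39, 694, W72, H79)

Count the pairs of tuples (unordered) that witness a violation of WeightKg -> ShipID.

WeightKg=R46: all 3 rows agree on ShipID — 0 pairs.
WeightKg=R58: all 2 rows agree on ShipID — 0 pairs.
WeightKg=R57: all 2 rows agree on ShipID — 0 pairs.

0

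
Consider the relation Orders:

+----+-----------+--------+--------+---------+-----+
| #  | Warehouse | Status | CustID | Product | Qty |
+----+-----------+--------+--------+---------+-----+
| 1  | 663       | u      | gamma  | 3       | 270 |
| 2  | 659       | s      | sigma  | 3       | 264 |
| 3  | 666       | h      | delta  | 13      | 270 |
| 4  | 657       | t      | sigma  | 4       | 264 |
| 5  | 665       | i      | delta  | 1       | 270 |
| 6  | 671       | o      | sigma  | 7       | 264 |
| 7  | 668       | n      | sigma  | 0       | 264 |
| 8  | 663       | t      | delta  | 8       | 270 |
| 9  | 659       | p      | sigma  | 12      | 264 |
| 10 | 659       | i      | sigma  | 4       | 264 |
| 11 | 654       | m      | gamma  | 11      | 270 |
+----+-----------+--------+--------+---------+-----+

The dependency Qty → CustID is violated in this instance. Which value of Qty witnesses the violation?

270

Qty=270: rows 1, 3, 5, 8, 11 → CustID takes values {gamma, delta} — violation
Qty=264: rows 2, 4, 6, 7, 9, 10 → CustID = sigma, sigma, sigma, sigma, sigma, sigma ✓
The only Qty value with inconsistent CustID is Qty=270.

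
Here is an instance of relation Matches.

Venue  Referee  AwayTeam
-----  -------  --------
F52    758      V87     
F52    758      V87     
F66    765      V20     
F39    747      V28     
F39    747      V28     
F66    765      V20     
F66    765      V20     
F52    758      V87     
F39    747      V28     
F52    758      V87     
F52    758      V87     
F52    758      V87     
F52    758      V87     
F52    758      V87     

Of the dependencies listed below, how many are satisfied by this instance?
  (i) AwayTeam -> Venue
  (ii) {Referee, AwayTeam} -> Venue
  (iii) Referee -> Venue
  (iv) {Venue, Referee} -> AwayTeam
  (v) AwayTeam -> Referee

5

(i) AwayTeam -> Venue: every LHS value maps to a single RHS value — holds.
(ii) {Referee, AwayTeam} -> Venue: every LHS value maps to a single RHS value — holds.
(iii) Referee -> Venue: every LHS value maps to a single RHS value — holds.
(iv) {Venue, Referee} -> AwayTeam: every LHS value maps to a single RHS value — holds.
(v) AwayTeam -> Referee: every LHS value maps to a single RHS value — holds.
5 of the 5 dependencies hold.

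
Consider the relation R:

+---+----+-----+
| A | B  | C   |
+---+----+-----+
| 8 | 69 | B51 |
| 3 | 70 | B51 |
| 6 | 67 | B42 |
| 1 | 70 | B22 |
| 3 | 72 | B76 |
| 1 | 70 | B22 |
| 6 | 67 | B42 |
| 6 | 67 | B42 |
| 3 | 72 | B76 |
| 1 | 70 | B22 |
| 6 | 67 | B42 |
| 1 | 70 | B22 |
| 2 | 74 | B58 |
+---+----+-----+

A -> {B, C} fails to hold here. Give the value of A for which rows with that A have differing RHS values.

3

A=8: 1 row → {B,C} = (69, B51) ✓
A=3: 3 rows → {B,C} takes values {(70, B51), (72, B76)} — violation
A=6: 4 rows → {B,C} = (67, B42), (67, B42), (67, B42), (67, B42) ✓
A=1: 4 rows → {B,C} = (70, B22), (70, B22), (70, B22), (70, B22) ✓
A=2: 1 row → {B,C} = (74, B58) ✓
The only A value with inconsistent RHS is A=3.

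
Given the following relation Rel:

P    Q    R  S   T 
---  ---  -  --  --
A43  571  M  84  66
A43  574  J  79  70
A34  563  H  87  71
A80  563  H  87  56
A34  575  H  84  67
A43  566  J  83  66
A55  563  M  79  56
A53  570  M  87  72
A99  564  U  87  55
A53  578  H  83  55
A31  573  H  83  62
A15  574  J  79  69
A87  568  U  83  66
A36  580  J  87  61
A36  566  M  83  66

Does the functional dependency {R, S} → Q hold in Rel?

(R=M, S=84): 1 row → Q = 571 ✓
(R=J, S=79): 2 rows → Q = 574, 574 ✓
(R=H, S=87): 2 rows → Q = 563, 563 ✓
(R=H, S=84): 1 row → Q = 575 ✓
(R=J, S=83): 1 row → Q = 566 ✓
(R=M, S=79): 1 row → Q = 563 ✓
(R=M, S=87): 1 row → Q = 570 ✓
(R=U, S=87): 1 row → Q = 564 ✓
(R=H, S=83): 2 rows → Q takes values {578, 573} — violation
(R=U, S=83): 1 row → Q = 568 ✓
(R=J, S=87): 1 row → Q = 580 ✓
(R=M, S=83): 1 row → Q = 566 ✓
Two rows agree on {R, S} but differ on Q, so {R, S} → Q does not hold.

No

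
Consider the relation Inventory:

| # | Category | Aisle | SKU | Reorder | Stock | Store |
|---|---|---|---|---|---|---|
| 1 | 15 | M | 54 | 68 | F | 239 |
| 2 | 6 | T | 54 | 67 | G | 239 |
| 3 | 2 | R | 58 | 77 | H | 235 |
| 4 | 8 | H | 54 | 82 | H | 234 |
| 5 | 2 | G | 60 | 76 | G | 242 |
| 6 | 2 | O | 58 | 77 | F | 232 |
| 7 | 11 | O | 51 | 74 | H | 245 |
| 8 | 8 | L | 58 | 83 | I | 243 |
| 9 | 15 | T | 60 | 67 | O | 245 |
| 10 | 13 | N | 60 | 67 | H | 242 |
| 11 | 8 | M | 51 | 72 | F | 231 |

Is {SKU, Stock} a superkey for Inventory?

Yes

All 11 rows have distinct {SKU, Stock} values, so {SKU, Stock} → (all attributes) holds and {SKU, Stock} is a superkey.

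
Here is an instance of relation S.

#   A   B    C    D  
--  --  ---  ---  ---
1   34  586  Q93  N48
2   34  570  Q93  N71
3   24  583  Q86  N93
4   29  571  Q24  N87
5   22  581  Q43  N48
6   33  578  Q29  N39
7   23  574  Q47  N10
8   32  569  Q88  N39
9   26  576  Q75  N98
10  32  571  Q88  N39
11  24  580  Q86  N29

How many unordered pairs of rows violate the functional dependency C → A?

C=Q93: all 2 rows agree on A — 0 pairs.
C=Q86: all 2 rows agree on A — 0 pairs.
C=Q88: all 2 rows agree on A — 0 pairs.

0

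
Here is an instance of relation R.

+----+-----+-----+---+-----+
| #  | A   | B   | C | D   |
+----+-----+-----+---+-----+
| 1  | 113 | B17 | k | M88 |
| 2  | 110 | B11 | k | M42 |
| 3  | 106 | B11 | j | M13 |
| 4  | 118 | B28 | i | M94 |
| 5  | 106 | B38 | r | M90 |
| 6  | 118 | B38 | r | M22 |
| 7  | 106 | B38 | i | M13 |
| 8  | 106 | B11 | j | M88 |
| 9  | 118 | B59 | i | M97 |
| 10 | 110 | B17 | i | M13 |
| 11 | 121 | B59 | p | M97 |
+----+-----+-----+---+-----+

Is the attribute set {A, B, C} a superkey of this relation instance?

Rows 3 and 8 have the same {A, B, C} value (A=106, B=B11, C=j) but are distinct tuples, so {A, B, C} does not determine every attribute — not a superkey.

No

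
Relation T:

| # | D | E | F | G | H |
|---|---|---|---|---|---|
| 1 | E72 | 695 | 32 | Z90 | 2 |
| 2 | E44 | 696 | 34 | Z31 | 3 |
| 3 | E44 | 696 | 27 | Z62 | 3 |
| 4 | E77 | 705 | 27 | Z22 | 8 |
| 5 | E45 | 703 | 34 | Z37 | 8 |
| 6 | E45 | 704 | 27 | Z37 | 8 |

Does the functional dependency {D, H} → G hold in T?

No

(D=E72, H=2): row 1 → G = Z90 ✓
(D=E44, H=3): rows 2, 3 → G takes values {Z31, Z62} — violation
(D=E77, H=8): row 4 → G = Z22 ✓
(D=E45, H=8): rows 5, 6 → G = Z37, Z37 ✓
Two rows agree on {D, H} but differ on G, so {D, H} → G does not hold.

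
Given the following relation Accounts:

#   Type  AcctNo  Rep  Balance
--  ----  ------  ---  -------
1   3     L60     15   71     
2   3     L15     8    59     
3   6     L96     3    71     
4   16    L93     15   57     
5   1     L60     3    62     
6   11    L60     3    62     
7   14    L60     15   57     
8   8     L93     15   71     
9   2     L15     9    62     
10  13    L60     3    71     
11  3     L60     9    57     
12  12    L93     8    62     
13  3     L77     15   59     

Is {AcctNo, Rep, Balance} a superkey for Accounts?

Rows 5 and 6 have the same {AcctNo, Rep, Balance} value (AcctNo=L60, Rep=3, Balance=62) but are distinct tuples, so {AcctNo, Rep, Balance} does not determine every attribute — not a superkey.

No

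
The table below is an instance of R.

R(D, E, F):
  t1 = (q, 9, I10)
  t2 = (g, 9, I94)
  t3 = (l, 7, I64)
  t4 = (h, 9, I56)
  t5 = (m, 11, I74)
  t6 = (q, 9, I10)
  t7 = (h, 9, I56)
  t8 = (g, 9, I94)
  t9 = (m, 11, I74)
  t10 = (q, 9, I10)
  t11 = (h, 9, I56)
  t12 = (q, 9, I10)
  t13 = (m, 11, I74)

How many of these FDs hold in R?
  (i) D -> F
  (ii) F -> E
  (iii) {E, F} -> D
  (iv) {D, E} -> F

4

(i) D -> F: every LHS value maps to a single RHS value — holds.
(ii) F -> E: every LHS value maps to a single RHS value — holds.
(iii) {E, F} -> D: every LHS value maps to a single RHS value — holds.
(iv) {D, E} -> F: every LHS value maps to a single RHS value — holds.
4 of the 4 dependencies hold.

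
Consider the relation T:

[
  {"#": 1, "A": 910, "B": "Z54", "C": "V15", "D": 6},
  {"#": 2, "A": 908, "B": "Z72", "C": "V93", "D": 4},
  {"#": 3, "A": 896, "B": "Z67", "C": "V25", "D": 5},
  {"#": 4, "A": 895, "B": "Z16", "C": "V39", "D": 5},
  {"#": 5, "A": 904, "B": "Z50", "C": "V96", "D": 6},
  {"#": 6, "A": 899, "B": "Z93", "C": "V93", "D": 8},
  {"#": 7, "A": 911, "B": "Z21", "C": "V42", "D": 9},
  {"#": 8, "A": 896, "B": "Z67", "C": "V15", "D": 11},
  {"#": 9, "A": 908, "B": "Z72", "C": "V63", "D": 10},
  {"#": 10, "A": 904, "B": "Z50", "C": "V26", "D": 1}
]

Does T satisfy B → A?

Yes

B=Z54: row 1 → A = 910 ✓
B=Z72: rows 2, 9 → A = 908, 908 ✓
B=Z67: rows 3, 8 → A = 896, 896 ✓
B=Z16: row 4 → A = 895 ✓
B=Z50: rows 5, 10 → A = 904, 904 ✓
B=Z93: row 6 → A = 899 ✓
B=Z21: row 7 → A = 911 ✓
Every B value is associated with a single A value, so B → A holds.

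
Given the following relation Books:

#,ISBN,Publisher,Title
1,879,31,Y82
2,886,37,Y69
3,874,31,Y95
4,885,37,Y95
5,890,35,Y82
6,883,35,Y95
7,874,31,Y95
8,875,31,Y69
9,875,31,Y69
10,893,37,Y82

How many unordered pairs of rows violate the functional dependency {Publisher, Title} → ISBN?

(Publisher=31, Title=Y95): all 2 rows agree on ISBN — 0 pairs.
(Publisher=31, Title=Y69): all 2 rows agree on ISBN — 0 pairs.

0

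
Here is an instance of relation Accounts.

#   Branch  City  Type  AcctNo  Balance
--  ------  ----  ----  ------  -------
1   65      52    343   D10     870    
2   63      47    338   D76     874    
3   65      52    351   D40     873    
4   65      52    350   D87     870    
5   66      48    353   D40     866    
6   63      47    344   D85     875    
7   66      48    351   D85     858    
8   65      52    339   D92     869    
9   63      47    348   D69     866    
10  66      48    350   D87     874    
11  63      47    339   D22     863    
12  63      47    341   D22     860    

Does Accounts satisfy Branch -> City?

Yes

Branch=65: rows 1, 3, 4, 8 → City = 52, 52, 52, 52 ✓
Branch=63: rows 2, 6, 9, 11, 12 → City = 47, 47, 47, 47, 47 ✓
Branch=66: rows 5, 7, 10 → City = 48, 48, 48 ✓
Every Branch value is associated with a single City value, so Branch -> City holds.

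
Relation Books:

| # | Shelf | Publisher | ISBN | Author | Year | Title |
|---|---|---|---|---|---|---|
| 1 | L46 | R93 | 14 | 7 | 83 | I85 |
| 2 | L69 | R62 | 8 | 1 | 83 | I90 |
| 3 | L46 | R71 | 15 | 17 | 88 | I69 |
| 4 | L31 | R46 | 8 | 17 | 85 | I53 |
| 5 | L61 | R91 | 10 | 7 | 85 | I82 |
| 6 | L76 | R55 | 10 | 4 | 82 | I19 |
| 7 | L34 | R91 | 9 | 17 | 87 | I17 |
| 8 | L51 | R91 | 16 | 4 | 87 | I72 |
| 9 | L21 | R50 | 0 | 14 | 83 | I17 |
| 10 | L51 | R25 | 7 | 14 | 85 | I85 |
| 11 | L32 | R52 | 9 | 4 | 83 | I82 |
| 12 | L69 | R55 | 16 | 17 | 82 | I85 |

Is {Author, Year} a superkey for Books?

Yes

All 12 rows have distinct {Author, Year} values, so {Author, Year} → (all attributes) holds and {Author, Year} is a superkey.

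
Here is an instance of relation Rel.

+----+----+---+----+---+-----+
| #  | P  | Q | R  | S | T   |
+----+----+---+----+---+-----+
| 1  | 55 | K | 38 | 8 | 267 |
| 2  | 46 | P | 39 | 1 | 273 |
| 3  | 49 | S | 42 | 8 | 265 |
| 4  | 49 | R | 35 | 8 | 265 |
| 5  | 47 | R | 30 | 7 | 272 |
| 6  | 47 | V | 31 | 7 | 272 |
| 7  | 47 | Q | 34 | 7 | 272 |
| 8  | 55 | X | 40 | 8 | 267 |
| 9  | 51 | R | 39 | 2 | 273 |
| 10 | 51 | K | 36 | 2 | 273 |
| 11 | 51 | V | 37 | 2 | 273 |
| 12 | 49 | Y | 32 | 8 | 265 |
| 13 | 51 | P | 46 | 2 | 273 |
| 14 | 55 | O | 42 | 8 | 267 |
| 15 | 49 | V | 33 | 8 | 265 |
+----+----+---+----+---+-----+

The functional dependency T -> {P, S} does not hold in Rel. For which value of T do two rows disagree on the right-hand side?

T=267: rows 1, 8, 14 → {P,S} = (55, 8), (55, 8), (55, 8) ✓
T=273: rows 2, 9, 10, 11, 13 → {P,S} takes values {(46, 1), (51, 2)} — violation
T=265: rows 3, 4, 12, 15 → {P,S} = (49, 8), (49, 8), (49, 8), (49, 8) ✓
T=272: rows 5, 6, 7 → {P,S} = (47, 7), (47, 7), (47, 7) ✓
The only T value with inconsistent RHS is T=273.

273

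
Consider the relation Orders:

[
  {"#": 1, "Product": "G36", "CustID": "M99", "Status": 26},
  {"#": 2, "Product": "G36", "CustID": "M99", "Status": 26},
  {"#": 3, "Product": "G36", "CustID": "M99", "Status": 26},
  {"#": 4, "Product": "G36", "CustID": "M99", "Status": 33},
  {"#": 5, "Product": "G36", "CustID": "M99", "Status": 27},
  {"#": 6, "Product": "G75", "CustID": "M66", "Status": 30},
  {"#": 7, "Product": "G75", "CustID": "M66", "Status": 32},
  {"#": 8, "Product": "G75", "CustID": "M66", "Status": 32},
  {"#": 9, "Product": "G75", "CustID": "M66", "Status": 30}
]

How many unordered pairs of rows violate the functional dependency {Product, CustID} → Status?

(Product=G36, CustID=M99): violating pairs (1,4), (1,5), (2,4), (2,5), (3,4), (3,5), (4,5) — 7 pairs.
(Product=G75, CustID=M66): violating pairs (6,7), (6,8), (7,9), (8,9) — 4 pairs.

11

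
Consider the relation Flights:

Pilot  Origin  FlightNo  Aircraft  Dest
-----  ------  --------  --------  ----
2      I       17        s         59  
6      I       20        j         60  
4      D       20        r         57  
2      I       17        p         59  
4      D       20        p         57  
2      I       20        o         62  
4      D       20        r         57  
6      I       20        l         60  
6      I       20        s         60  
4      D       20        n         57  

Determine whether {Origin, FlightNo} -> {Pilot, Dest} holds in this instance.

(Origin=I, FlightNo=17): 2 rows → {Pilot,Dest} = (2, 59), (2, 59) ✓
(Origin=I, FlightNo=20): 4 rows → {Pilot,Dest} takes values {(6, 60), (2, 62)} — violation
(Origin=D, FlightNo=20): 4 rows → {Pilot,Dest} = (4, 57), (4, 57), (4, 57), (4, 57) ✓
Two rows agree on {Origin, FlightNo} but differ on {Pilot, Dest}, so {Origin, FlightNo} -> {Pilot, Dest} does not hold.

No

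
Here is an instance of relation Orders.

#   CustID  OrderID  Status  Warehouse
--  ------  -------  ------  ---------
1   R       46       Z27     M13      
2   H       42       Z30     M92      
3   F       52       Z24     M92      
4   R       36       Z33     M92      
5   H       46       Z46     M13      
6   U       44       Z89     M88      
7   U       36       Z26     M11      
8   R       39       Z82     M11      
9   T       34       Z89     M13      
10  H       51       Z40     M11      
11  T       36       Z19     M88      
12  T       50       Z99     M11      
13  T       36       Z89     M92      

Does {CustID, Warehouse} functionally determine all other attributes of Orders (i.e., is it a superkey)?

All 13 rows have distinct {CustID, Warehouse} values, so {CustID, Warehouse} → (all attributes) holds and {CustID, Warehouse} is a superkey.

Yes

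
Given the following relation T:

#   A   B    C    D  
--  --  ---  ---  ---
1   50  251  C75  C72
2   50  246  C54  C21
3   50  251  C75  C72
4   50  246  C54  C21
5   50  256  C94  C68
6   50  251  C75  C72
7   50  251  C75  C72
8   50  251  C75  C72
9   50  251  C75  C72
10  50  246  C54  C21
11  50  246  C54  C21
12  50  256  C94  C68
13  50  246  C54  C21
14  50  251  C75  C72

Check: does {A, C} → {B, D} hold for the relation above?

(A=50, C=C75): rows 1, 3, 6, 7, 8, 9, 14 → {B,D} = (251, C72), (251, C72), (251, C72), (251, C72), (251, C72), (251, C72), (251, C72) ✓
(A=50, C=C54): rows 2, 4, 10, 11, 13 → {B,D} = (246, C21), (246, C21), (246, C21), (246, C21), (246, C21) ✓
(A=50, C=C94): rows 5, 12 → {B,D} = (256, C68), (256, C68) ✓
Every {A, C} value is associated with a single {B, D} value, so {A, C} → {B, D} holds.

Yes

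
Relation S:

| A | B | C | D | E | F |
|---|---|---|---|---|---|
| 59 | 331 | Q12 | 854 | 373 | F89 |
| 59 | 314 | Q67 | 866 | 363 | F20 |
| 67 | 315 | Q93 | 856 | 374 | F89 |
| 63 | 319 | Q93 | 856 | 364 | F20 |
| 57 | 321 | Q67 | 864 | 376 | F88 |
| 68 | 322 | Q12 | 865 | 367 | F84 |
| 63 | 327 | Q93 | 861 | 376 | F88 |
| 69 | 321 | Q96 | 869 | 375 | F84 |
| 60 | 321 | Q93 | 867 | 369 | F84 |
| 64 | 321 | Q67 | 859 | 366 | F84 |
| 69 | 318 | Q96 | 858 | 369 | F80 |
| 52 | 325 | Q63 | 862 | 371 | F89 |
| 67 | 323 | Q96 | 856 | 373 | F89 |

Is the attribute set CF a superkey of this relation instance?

Yes

All 13 rows have distinct CF values, so CF → (all attributes) holds and CF is a superkey.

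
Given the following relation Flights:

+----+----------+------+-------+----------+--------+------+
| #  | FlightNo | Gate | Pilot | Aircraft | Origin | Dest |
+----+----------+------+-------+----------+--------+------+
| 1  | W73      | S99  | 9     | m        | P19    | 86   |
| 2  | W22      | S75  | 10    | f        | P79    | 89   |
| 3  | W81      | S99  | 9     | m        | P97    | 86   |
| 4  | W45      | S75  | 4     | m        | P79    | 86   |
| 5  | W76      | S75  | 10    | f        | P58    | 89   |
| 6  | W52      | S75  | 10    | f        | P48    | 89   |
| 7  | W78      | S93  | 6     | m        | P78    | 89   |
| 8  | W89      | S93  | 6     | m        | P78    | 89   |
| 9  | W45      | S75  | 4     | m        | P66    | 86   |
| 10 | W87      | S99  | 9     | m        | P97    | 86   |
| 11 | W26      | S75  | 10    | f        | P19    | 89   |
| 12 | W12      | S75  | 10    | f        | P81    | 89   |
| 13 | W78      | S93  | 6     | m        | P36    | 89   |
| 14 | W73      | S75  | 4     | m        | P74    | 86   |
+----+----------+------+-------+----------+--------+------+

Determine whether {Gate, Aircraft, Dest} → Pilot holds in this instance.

Yes

(Gate=S99, Aircraft=m, Dest=86): rows 1, 3, 10 → Pilot = 9, 9, 9 ✓
(Gate=S75, Aircraft=f, Dest=89): rows 2, 5, 6, 11, 12 → Pilot = 10, 10, 10, 10, 10 ✓
(Gate=S75, Aircraft=m, Dest=86): rows 4, 9, 14 → Pilot = 4, 4, 4 ✓
(Gate=S93, Aircraft=m, Dest=89): rows 7, 8, 13 → Pilot = 6, 6, 6 ✓
Every {Gate, Aircraft, Dest} value is associated with a single Pilot value, so {Gate, Aircraft, Dest} → Pilot holds.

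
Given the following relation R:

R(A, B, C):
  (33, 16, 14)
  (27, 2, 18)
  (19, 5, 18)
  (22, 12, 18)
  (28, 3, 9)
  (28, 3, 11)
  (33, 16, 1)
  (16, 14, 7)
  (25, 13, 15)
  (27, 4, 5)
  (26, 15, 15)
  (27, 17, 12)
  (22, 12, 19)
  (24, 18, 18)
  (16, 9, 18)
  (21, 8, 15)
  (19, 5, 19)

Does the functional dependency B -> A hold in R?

B=16: 2 rows → A = 33, 33 ✓
B=2: 1 row → A = 27 ✓
B=5: 2 rows → A = 19, 19 ✓
B=12: 2 rows → A = 22, 22 ✓
B=3: 2 rows → A = 28, 28 ✓
B=14: 1 row → A = 16 ✓
B=13: 1 row → A = 25 ✓
B=4: 1 row → A = 27 ✓
B=15: 1 row → A = 26 ✓
B=17: 1 row → A = 27 ✓
B=18: 1 row → A = 24 ✓
B=9: 1 row → A = 16 ✓
B=8: 1 row → A = 21 ✓
Every B value is associated with a single A value, so B -> A holds.

Yes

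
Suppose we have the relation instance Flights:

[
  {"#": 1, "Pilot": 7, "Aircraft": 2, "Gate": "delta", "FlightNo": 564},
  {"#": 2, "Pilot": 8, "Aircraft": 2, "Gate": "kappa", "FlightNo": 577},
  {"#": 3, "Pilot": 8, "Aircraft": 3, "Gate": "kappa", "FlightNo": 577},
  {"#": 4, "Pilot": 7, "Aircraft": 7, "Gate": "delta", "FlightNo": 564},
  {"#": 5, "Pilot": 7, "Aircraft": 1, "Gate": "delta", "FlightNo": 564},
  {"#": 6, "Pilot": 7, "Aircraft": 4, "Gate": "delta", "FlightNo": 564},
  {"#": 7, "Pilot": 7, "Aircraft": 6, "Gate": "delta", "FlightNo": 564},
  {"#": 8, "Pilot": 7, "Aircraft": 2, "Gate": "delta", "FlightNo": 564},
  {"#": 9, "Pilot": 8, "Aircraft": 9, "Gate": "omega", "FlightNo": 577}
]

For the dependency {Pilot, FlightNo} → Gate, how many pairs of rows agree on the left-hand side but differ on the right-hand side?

(Pilot=7, FlightNo=564): all 6 rows agree on Gate — 0 pairs.
(Pilot=8, FlightNo=577): violating pairs (2,9), (3,9) — 2 pairs.

2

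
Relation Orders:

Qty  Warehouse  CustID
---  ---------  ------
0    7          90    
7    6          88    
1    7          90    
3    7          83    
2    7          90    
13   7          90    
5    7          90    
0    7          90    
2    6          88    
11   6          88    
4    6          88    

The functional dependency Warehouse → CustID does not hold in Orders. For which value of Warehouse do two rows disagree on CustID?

Warehouse=7: 7 rows → CustID takes values {90, 83} — violation
Warehouse=6: 4 rows → CustID = 88, 88, 88, 88 ✓
The only Warehouse value with inconsistent CustID is Warehouse=7.

7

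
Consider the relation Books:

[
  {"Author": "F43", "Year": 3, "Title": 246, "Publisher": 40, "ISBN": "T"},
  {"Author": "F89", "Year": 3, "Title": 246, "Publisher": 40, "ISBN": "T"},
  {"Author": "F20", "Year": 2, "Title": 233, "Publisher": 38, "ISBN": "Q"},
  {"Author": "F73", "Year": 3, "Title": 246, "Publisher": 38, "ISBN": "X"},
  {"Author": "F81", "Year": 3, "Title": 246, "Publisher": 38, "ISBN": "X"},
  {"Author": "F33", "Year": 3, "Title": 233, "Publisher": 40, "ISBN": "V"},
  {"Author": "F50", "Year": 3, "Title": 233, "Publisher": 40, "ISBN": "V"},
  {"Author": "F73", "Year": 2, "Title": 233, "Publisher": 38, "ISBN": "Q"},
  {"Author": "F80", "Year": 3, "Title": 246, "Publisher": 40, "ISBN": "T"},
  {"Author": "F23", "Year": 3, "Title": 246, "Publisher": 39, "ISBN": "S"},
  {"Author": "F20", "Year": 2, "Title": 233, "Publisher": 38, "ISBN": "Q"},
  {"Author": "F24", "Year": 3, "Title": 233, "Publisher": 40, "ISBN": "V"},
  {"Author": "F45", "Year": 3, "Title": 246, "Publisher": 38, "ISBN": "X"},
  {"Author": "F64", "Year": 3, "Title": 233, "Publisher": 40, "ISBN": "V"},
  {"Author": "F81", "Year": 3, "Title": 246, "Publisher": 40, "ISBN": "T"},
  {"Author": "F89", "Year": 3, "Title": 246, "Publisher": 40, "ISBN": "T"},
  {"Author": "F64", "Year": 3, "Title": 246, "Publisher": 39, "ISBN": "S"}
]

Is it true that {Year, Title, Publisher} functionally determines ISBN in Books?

(Year=3, Title=246, Publisher=40): 5 rows → ISBN = T, T, T, T, T ✓
(Year=2, Title=233, Publisher=38): 3 rows → ISBN = Q, Q, Q ✓
(Year=3, Title=246, Publisher=38): 3 rows → ISBN = X, X, X ✓
(Year=3, Title=233, Publisher=40): 4 rows → ISBN = V, V, V, V ✓
(Year=3, Title=246, Publisher=39): 2 rows → ISBN = S, S ✓
Every {Year, Title, Publisher} value is associated with a single ISBN value, so {Year, Title, Publisher} → ISBN holds.

Yes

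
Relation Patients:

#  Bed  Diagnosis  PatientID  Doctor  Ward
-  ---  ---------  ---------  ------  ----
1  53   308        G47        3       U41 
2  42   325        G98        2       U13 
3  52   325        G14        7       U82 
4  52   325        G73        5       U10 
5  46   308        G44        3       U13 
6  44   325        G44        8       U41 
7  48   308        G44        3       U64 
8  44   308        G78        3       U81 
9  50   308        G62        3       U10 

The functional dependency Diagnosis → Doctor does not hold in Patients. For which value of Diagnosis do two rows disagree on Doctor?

Diagnosis=308: rows 1, 5, 7, 8, 9 → Doctor = 3, 3, 3, 3, 3 ✓
Diagnosis=325: rows 2, 3, 4, 6 → Doctor takes values {2, 7, 5, 8} — violation
The only Diagnosis value with inconsistent Doctor is Diagnosis=325.

325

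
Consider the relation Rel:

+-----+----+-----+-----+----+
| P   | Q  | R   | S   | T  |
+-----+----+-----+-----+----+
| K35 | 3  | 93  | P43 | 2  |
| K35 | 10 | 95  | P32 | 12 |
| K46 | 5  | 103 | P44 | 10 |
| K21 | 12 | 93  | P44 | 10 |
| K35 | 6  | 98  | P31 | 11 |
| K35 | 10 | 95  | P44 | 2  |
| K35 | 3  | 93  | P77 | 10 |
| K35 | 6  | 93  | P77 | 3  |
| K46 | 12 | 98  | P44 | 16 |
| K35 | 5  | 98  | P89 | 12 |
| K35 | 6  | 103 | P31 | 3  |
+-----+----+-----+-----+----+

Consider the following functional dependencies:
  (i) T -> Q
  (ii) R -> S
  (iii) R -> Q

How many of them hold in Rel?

(i) T -> Q: T=2: 2 rows → Q takes values {3, 10} — violation; T=12: 2 rows → Q takes values {10, 5} — violation; T=10: 3 rows → Q takes values {5, 12, 3} — violation — fails.
(ii) R -> S: R=93: 4 rows → S takes values {P43, P44, P77} — violation; R=95: 2 rows → S takes values {P32, P44} — violation; R=103: 2 rows → S takes values {P44, P31} — violation; R=98: 3 rows → S takes values {P31, P44, P89} — violation — fails.
(iii) R -> Q: R=93: 4 rows → Q takes values {3, 12, 6} — violation; R=103: 2 rows → Q takes values {5, 6} — violation; R=98: 3 rows → Q takes values {6, 12, 5} — violation — fails.
None of the 3 dependencies hold.

0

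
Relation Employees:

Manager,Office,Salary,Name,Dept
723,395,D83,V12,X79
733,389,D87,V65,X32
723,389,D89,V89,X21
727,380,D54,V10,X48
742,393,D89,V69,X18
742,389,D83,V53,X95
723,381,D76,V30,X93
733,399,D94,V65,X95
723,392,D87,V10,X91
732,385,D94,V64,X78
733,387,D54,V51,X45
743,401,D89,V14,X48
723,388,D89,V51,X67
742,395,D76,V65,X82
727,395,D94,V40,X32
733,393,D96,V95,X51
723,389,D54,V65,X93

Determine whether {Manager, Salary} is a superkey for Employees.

Two distinct rows share (Manager=723, Salary=D89), so {Manager, Salary} does not determine every attribute — not a superkey.

No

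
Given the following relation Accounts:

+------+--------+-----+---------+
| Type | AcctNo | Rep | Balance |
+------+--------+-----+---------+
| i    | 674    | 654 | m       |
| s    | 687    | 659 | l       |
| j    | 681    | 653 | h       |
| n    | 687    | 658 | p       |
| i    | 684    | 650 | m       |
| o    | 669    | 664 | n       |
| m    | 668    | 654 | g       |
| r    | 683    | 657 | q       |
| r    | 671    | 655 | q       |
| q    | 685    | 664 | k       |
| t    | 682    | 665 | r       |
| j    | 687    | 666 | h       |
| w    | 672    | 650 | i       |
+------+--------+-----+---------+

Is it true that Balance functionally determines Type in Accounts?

Yes

Balance=m: 2 rows → Type = i, i ✓
Balance=l: 1 row → Type = s ✓
Balance=h: 2 rows → Type = j, j ✓
Balance=p: 1 row → Type = n ✓
Balance=n: 1 row → Type = o ✓
Balance=g: 1 row → Type = m ✓
Balance=q: 2 rows → Type = r, r ✓
Balance=k: 1 row → Type = q ✓
Balance=r: 1 row → Type = t ✓
Balance=i: 1 row → Type = w ✓
Every Balance value is associated with a single Type value, so Balance → Type holds.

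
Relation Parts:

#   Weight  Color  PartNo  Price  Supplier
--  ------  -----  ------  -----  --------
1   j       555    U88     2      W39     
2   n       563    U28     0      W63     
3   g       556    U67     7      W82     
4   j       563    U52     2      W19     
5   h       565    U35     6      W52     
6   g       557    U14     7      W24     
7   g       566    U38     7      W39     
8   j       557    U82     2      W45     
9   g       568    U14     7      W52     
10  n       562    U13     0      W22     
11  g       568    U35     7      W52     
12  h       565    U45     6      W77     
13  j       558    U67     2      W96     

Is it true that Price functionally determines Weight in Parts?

Yes

Price=2: rows 1, 4, 8, 13 → Weight = j, j, j, j ✓
Price=0: rows 2, 10 → Weight = n, n ✓
Price=7: rows 3, 6, 7, 9, 11 → Weight = g, g, g, g, g ✓
Price=6: rows 5, 12 → Weight = h, h ✓
Every Price value is associated with a single Weight value, so Price → Weight holds.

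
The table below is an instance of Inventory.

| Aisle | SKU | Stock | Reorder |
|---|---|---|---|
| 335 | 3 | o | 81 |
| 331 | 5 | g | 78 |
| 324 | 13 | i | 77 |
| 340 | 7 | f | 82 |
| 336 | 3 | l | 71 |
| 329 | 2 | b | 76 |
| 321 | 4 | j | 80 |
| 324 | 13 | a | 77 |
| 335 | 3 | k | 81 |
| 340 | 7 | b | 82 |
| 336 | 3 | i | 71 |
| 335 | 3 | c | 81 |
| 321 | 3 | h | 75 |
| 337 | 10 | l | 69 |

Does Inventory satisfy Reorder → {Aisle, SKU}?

Yes

Reorder=81: 3 rows → {Aisle,SKU} = (335, 3), (335, 3), (335, 3) ✓
Reorder=78: 1 row → {Aisle,SKU} = (331, 5) ✓
Reorder=77: 2 rows → {Aisle,SKU} = (324, 13), (324, 13) ✓
Reorder=82: 2 rows → {Aisle,SKU} = (340, 7), (340, 7) ✓
Reorder=71: 2 rows → {Aisle,SKU} = (336, 3), (336, 3) ✓
Reorder=76: 1 row → {Aisle,SKU} = (329, 2) ✓
Reorder=80: 1 row → {Aisle,SKU} = (321, 4) ✓
Reorder=75: 1 row → {Aisle,SKU} = (321, 3) ✓
Reorder=69: 1 row → {Aisle,SKU} = (337, 10) ✓
Every Reorder value is associated with a single {Aisle, SKU} value, so Reorder → {Aisle, SKU} holds.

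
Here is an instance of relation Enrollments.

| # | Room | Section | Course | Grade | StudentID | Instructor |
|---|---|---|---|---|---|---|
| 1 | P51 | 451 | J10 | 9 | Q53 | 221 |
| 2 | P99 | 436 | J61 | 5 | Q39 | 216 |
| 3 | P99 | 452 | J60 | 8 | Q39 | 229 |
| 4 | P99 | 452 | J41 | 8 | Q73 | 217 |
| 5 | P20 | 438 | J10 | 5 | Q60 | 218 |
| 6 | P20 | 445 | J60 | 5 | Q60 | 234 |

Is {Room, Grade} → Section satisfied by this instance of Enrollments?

(Room=P51, Grade=9): row 1 → Section = 451 ✓
(Room=P99, Grade=5): row 2 → Section = 436 ✓
(Room=P99, Grade=8): rows 3, 4 → Section = 452, 452 ✓
(Room=P20, Grade=5): rows 5, 6 → Section takes values {438, 445} — violation
Two rows agree on {Room, Grade} but differ on Section, so {Room, Grade} → Section does not hold.

No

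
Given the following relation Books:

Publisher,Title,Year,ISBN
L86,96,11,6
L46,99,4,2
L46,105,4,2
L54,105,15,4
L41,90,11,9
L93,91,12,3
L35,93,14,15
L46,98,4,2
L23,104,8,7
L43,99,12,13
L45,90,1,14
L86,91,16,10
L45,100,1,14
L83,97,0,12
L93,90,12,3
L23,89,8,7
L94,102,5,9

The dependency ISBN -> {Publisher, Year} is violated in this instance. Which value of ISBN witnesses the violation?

ISBN=6: 1 row → {Publisher,Year} = (L86, 11) ✓
ISBN=2: 3 rows → {Publisher,Year} = (L46, 4), (L46, 4), (L46, 4) ✓
ISBN=4: 1 row → {Publisher,Year} = (L54, 15) ✓
ISBN=9: 2 rows → {Publisher,Year} takes values {(L41, 11), (L94, 5)} — violation
ISBN=3: 2 rows → {Publisher,Year} = (L93, 12), (L93, 12) ✓
ISBN=15: 1 row → {Publisher,Year} = (L35, 14) ✓
ISBN=7: 2 rows → {Publisher,Year} = (L23, 8), (L23, 8) ✓
ISBN=13: 1 row → {Publisher,Year} = (L43, 12) ✓
ISBN=14: 2 rows → {Publisher,Year} = (L45, 1), (L45, 1) ✓
ISBN=10: 1 row → {Publisher,Year} = (L86, 16) ✓
ISBN=12: 1 row → {Publisher,Year} = (L83, 0) ✓
The only ISBN value with inconsistent RHS is ISBN=9.

9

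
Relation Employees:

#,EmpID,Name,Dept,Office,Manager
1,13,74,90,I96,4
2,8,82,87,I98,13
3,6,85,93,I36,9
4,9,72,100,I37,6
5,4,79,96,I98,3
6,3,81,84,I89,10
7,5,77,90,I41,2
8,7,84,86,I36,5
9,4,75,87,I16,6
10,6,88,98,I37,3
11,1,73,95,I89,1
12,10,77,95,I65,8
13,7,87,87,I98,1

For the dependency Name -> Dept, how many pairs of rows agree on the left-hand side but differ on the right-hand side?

Name=77: violating pairs (7,12) — 1 pair.

1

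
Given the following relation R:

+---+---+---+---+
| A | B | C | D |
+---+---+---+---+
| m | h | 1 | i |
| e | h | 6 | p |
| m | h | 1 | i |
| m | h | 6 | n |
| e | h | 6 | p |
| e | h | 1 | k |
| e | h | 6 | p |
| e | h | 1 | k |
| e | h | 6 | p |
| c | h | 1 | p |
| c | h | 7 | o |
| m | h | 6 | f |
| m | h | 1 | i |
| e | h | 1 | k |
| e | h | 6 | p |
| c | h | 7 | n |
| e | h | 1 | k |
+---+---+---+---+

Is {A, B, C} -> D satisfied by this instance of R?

No

(A=m, B=h, C=1): 3 rows → D = i, i, i ✓
(A=e, B=h, C=6): 5 rows → D = p, p, p, p, p ✓
(A=m, B=h, C=6): 2 rows → D takes values {n, f} — violation
(A=e, B=h, C=1): 4 rows → D = k, k, k, k ✓
(A=c, B=h, C=1): 1 row → D = p ✓
(A=c, B=h, C=7): 2 rows → D takes values {o, n} — violation
Two rows agree on {A, B, C} but differ on D, so {A, B, C} -> D does not hold.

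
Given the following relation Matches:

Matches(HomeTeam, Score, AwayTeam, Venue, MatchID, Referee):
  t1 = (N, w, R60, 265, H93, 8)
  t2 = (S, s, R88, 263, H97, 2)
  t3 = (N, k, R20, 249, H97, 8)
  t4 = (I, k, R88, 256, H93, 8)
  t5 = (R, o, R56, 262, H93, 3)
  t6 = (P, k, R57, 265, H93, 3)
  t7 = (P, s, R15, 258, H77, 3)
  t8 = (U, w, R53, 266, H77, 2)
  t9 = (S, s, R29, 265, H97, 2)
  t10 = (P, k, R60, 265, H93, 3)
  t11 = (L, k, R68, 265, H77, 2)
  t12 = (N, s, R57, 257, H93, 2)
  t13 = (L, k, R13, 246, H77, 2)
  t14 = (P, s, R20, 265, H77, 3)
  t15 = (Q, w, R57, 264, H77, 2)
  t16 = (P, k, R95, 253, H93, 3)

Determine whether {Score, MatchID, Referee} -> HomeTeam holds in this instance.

No

(Score=w, MatchID=H93, Referee=8): row 1 → HomeTeam = N ✓
(Score=s, MatchID=H97, Referee=2): rows 2, 9 → HomeTeam = S, S ✓
(Score=k, MatchID=H97, Referee=8): row 3 → HomeTeam = N ✓
(Score=k, MatchID=H93, Referee=8): row 4 → HomeTeam = I ✓
(Score=o, MatchID=H93, Referee=3): row 5 → HomeTeam = R ✓
(Score=k, MatchID=H93, Referee=3): rows 6, 10, 16 → HomeTeam = P, P, P ✓
(Score=s, MatchID=H77, Referee=3): rows 7, 14 → HomeTeam = P, P ✓
(Score=w, MatchID=H77, Referee=2): rows 8, 15 → HomeTeam takes values {U, Q} — violation
(Score=k, MatchID=H77, Referee=2): rows 11, 13 → HomeTeam = L, L ✓
(Score=s, MatchID=H93, Referee=2): row 12 → HomeTeam = N ✓
Two rows agree on {Score, MatchID, Referee} but differ on HomeTeam, so {Score, MatchID, Referee} -> HomeTeam does not hold.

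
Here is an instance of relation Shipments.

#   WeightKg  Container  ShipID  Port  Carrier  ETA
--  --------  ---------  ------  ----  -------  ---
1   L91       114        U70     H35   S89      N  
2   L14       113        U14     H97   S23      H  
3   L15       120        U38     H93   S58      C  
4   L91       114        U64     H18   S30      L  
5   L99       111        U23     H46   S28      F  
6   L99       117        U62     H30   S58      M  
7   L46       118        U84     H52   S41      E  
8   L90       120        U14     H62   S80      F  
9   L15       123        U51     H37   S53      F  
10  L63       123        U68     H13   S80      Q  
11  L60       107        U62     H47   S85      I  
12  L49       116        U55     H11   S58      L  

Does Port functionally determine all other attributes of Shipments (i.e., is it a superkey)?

All 12 rows have distinct Port values, so Port → (all attributes) holds and Port is a superkey.

Yes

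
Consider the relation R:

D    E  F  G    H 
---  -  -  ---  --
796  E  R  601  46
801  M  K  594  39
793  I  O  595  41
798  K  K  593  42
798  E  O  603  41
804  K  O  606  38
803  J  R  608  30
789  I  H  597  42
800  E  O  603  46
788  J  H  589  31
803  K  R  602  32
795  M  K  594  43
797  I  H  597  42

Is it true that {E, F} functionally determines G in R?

Yes

(E=E, F=R): 1 row → G = 601 ✓
(E=M, F=K): 2 rows → G = 594, 594 ✓
(E=I, F=O): 1 row → G = 595 ✓
(E=K, F=K): 1 row → G = 593 ✓
(E=E, F=O): 2 rows → G = 603, 603 ✓
(E=K, F=O): 1 row → G = 606 ✓
(E=J, F=R): 1 row → G = 608 ✓
(E=I, F=H): 2 rows → G = 597, 597 ✓
(E=J, F=H): 1 row → G = 589 ✓
(E=K, F=R): 1 row → G = 602 ✓
Every {E, F} value is associated with a single G value, so {E, F} → G holds.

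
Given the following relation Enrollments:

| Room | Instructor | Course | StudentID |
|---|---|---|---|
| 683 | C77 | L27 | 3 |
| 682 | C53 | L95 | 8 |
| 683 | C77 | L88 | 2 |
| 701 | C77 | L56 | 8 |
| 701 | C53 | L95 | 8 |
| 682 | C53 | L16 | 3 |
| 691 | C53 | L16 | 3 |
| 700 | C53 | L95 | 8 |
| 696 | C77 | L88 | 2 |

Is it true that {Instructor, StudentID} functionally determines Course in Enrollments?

Yes

(Instructor=C77, StudentID=3): 1 row → Course = L27 ✓
(Instructor=C53, StudentID=8): 3 rows → Course = L95, L95, L95 ✓
(Instructor=C77, StudentID=2): 2 rows → Course = L88, L88 ✓
(Instructor=C77, StudentID=8): 1 row → Course = L56 ✓
(Instructor=C53, StudentID=3): 2 rows → Course = L16, L16 ✓
Every {Instructor, StudentID} value is associated with a single Course value, so {Instructor, StudentID} -> Course holds.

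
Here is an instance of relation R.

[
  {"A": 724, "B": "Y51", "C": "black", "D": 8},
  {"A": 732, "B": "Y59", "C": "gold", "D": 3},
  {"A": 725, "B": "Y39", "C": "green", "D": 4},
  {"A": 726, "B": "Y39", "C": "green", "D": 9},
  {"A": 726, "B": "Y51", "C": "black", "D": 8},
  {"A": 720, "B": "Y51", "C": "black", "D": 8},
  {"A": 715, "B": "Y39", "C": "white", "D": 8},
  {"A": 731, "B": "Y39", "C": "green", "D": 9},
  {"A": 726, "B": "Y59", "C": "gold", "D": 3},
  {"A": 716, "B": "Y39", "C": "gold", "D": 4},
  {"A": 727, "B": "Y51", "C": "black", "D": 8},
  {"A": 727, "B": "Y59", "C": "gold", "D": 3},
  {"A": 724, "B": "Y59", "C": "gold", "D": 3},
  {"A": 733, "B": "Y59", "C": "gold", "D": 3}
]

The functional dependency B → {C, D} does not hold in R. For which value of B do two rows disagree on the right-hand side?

B=Y51: 4 rows → {C,D} = (black, 8), (black, 8), (black, 8), (black, 8) ✓
B=Y59: 5 rows → {C,D} = (gold, 3), (gold, 3), (gold, 3), (gold, 3), (gold, 3) ✓
B=Y39: 5 rows → {C,D} takes values {(green, 4), (green, 9), (white, 8), (gold, 4)} — violation
The only B value with inconsistent RHS is B=Y39.

Y39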